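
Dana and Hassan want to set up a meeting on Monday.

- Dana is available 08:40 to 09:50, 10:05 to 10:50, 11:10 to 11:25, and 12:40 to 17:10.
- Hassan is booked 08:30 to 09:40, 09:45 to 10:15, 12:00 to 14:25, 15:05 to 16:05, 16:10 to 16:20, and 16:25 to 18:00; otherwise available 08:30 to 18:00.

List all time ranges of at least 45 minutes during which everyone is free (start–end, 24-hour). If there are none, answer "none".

none

Hassan free within 08:30–18:00: 09:40–09:45, 10:15–12:00, 14:25–15:05, 16:05–16:10, 16:20–16:25.
Dana ∩ Hassan: 09:40–09:45, 10:15–10:50, 11:10–11:25, 14:25–15:05, 16:05–16:10, 16:20–16:25.
Windows ≥ 45 min: (none).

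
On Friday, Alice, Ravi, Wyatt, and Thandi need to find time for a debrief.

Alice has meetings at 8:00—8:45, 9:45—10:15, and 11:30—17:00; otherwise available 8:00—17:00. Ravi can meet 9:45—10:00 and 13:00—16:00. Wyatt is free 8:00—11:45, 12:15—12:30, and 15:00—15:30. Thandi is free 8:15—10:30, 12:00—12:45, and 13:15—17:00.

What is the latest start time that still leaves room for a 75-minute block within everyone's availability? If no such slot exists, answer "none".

Alice free within 08:00–17:00: 08:45–09:45, 10:15–11:30.
Alice ∩ Ravi: (none).
Alice ∩ Ravi ∩ Wyatt: (none).
Alice ∩ Ravi ∩ Wyatt ∩ Thandi: (none).
Windows ≥ 75 min: (none).

none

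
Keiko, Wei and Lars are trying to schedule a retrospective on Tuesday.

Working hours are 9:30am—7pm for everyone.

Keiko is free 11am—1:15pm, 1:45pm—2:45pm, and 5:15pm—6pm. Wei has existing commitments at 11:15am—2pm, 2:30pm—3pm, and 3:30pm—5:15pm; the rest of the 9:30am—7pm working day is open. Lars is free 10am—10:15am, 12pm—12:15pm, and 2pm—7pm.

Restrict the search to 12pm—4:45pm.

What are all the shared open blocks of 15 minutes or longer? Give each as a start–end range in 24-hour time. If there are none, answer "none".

14:00–14:30

Wei free within 09:30–19:00: 09:30–11:15, 14:00–14:30, 15:00–15:30, 17:15–19:00.
Keiko ∩ Wei: 11:00–11:15, 14:00–14:30, 17:15–18:00.
Keiko ∩ Wei ∩ Lars: 14:00–14:30, 17:15–18:00.
Restricted to 12:00–16:45: 14:00–14:30.
Windows ≥ 15 min: 14:00–14:30.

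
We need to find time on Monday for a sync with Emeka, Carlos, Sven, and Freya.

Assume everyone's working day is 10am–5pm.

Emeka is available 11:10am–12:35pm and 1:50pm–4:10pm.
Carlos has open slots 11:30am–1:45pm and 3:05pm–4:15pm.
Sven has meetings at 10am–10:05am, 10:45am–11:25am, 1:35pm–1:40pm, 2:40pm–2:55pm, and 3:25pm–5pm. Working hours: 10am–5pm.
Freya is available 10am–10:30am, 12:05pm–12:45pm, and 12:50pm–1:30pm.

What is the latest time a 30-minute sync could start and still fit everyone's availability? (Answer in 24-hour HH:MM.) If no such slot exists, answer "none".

Sven free within 10:00–17:00: 10:05–10:45, 11:25–13:35, 13:40–14:40, 14:55–15:25.
Emeka ∩ Carlos: 11:30–12:35, 15:05–16:10.
Emeka ∩ Carlos ∩ Sven: 11:30–12:35, 15:05–15:25.
Emeka ∩ Carlos ∩ Sven ∩ Freya: 12:05–12:35.
Windows ≥ 30 min: 12:05–12:35.
Latest start in the last window 12:05–12:35 is 12:35 − 30 min = 12:05.

12:05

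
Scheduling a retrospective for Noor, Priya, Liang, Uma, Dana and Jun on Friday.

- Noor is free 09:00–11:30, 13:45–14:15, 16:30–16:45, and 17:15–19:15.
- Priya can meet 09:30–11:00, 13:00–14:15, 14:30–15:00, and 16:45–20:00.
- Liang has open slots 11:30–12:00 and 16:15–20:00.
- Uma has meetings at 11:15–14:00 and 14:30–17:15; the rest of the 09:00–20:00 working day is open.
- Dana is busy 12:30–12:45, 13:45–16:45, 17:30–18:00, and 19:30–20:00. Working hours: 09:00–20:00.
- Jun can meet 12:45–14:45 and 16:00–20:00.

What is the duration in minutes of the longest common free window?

75 minutes

Uma free within 09:00–20:00: 09:00–11:15, 14:00–14:30, 17:15–20:00.
Dana free within 09:00–20:00: 09:00–12:30, 12:45–13:45, 16:45–17:30, 18:00–19:30.
Noor ∩ Priya: 09:30–11:00, 13:45–14:15, 17:15–19:15.
Noor ∩ Priya ∩ Liang: 17:15–19:15.
Noor ∩ Priya ∩ Liang ∩ Uma: 17:15–19:15.
Noor ∩ Priya ∩ Liang ∩ Uma ∩ Dana: 17:15–17:30, 18:00–19:15.
Noor ∩ Priya ∩ Liang ∩ Uma ∩ Dana ∩ Jun: 17:15–17:30, 18:00–19:15.
Common window lengths: 15, 75 min; longest is 75.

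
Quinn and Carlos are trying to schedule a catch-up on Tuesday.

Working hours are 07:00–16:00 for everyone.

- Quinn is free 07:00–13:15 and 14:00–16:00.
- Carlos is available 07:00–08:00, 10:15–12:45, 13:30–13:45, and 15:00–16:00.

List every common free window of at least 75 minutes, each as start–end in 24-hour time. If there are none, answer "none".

10:15–12:45

Quinn ∩ Carlos: 07:00–08:00, 10:15–12:45, 15:00–16:00.
Windows ≥ 75 min: 10:15–12:45.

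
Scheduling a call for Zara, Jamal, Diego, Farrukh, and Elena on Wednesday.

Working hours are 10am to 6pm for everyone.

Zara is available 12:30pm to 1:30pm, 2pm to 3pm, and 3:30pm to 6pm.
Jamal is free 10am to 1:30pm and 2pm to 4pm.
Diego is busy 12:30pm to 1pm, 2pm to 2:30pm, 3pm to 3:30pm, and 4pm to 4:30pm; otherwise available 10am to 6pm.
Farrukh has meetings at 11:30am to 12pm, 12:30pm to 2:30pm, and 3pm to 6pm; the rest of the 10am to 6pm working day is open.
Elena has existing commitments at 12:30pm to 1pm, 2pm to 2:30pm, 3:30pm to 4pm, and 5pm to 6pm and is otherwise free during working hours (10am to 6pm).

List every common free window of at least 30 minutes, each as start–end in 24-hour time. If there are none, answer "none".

14:30–15:00

Diego free within 10:00–18:00: 10:00–12:30, 13:00–14:00, 14:30–15:00, 15:30–16:00, 16:30–18:00.
Farrukh free within 10:00–18:00: 10:00–11:30, 12:00–12:30, 14:30–15:00.
Elena free within 10:00–18:00: 10:00–12:30, 13:00–14:00, 14:30–15:30, 16:00–17:00.
Zara ∩ Jamal: 12:30–13:30, 14:00–15:00, 15:30–16:00.
Zara ∩ Jamal ∩ Diego: 13:00–13:30, 14:30–15:00, 15:30–16:00.
Zara ∩ Jamal ∩ Diego ∩ Farrukh: 14:30–15:00.
Zara ∩ Jamal ∩ Diego ∩ Farrukh ∩ Elena: 14:30–15:00.
Windows ≥ 30 min: 14:30–15:00.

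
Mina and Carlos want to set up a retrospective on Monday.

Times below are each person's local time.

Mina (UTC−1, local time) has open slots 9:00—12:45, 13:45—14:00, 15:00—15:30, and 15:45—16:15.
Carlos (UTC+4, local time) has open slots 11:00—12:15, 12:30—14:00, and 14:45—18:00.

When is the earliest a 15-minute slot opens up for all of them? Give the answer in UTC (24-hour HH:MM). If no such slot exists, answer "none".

Mina → UTC: 10:00–13:45, 14:45–15:00, 16:00–16:30, 16:45–17:15.
Carlos → UTC: 07:00–08:15, 08:30–10:00, 10:45–14:00.
Mina ∩ Carlos: 10:45–13:45.
Windows ≥ 15 min: 10:45–13:45.
Earliest such window starts at 10:45.

10:45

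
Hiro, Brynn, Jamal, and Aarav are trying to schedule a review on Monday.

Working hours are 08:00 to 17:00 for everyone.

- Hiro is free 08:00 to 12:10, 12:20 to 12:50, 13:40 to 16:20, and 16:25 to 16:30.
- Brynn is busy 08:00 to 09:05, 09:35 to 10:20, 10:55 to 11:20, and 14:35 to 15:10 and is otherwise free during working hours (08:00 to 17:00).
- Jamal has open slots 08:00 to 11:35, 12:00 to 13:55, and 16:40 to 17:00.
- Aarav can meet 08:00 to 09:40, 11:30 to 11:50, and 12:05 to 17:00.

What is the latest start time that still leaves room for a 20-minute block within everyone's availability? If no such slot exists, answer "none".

Brynn free within 08:00–17:00: 09:05–09:35, 10:20–10:55, 11:20–14:35, 15:10–17:00.
Hiro ∩ Brynn: 09:05–09:35, 10:20–10:55, 11:20–12:10, 12:20–12:50, 13:40–14:35, 15:10–16:20, 16:25–16:30.
Hiro ∩ Brynn ∩ Jamal: 09:05–09:35, 10:20–10:55, 11:20–11:35, 12:00–12:10, 12:20–12:50, 13:40–13:55.
Hiro ∩ Brynn ∩ Jamal ∩ Aarav: 09:05–09:35, 11:30–11:35, 12:05–12:10, 12:20–12:50, 13:40–13:55.
Windows ≥ 20 min: 09:05–09:35, 12:20–12:50.
Latest start in the last window 12:20–12:50 is 12:50 − 20 min = 12:30.

12:30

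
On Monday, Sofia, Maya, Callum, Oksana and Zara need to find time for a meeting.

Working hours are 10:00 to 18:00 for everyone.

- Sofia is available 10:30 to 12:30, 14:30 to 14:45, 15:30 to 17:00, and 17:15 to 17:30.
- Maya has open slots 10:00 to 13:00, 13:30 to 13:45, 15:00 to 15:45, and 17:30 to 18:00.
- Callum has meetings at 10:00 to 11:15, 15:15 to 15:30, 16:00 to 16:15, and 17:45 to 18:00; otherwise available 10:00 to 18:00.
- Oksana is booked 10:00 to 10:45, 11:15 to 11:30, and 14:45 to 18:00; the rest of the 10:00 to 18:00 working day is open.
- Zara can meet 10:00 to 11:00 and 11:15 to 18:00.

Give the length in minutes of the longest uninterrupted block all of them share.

60 minutes

Callum free within 10:00–18:00: 11:15–15:15, 15:30–16:00, 16:15–17:45.
Oksana free within 10:00–18:00: 10:45–11:15, 11:30–14:45.
Sofia ∩ Maya: 10:30–12:30, 15:30–15:45.
Sofia ∩ Maya ∩ Callum: 11:15–12:30, 15:30–15:45.
Sofia ∩ Maya ∩ Callum ∩ Oksana: 11:30–12:30.
Sofia ∩ Maya ∩ Callum ∩ Oksana ∩ Zara: 11:30–12:30.
Single common window of 60 minutes.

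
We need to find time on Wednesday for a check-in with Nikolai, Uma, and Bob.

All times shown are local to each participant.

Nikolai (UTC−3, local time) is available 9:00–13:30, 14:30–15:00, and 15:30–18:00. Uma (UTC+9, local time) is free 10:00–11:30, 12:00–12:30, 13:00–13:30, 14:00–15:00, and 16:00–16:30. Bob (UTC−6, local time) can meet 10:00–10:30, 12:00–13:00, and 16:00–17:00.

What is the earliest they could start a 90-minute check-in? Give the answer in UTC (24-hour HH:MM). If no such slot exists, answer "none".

none

Nikolai → UTC: 12:00–16:30, 17:30–18:00, 18:30–21:00.
Uma → UTC: 01:00–02:30, 03:00–03:30, 04:00–04:30, 05:00–06:00, 07:00–07:30.
Bob → UTC: 16:00–16:30, 18:00–19:00, 22:00–23:00.
Nikolai ∩ Uma: (none).
Nikolai ∩ Uma ∩ Bob: (none).
Windows ≥ 90 min: (none).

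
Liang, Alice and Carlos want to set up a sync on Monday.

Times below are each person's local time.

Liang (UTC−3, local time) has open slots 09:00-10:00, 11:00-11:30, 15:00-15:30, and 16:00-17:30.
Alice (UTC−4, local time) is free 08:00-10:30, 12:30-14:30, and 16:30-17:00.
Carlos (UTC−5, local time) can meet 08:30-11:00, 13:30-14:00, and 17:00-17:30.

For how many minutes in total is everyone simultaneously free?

30 minutes

Liang → UTC: 12:00–13:00, 14:00–14:30, 18:00–18:30, 19:00–20:30.
Alice → UTC: 12:00–14:30, 16:30–18:30, 20:30–21:00.
Carlos → UTC: 13:30–16:00, 18:30–19:00, 22:00–22:30.
Liang ∩ Alice: 12:00–13:00, 14:00–14:30, 18:00–18:30.
Liang ∩ Alice ∩ Carlos: 14:00–14:30.
Total common minutes: 30.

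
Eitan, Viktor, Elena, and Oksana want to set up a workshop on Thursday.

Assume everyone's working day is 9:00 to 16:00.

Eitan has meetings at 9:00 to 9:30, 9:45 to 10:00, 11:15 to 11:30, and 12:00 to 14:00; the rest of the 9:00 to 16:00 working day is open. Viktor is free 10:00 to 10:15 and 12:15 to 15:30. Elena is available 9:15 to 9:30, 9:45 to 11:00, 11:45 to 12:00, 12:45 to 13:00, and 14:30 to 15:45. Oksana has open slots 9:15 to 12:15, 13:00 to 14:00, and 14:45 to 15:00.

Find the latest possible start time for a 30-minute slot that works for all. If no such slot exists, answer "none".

none

Eitan free within 09:00–16:00: 09:30–09:45, 10:00–11:15, 11:30–12:00, 14:00–16:00.
Eitan ∩ Viktor: 10:00–10:15, 14:00–15:30.
Eitan ∩ Viktor ∩ Elena: 10:00–10:15, 14:30–15:30.
Eitan ∩ Viktor ∩ Elena ∩ Oksana: 10:00–10:15, 14:45–15:00.
Windows ≥ 30 min: (none).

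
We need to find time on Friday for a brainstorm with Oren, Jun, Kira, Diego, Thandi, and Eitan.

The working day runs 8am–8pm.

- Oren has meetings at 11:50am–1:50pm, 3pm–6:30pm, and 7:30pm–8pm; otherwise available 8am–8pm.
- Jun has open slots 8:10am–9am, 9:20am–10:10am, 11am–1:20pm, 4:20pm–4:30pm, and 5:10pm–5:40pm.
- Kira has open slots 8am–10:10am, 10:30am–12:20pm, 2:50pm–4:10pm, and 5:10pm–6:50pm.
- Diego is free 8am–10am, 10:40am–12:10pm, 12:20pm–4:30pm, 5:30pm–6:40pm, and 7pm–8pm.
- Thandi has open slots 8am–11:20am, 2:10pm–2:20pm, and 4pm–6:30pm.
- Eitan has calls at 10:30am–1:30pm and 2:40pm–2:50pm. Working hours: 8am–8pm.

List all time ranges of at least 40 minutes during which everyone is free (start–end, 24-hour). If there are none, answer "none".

Oren free within 08:00–20:00: 08:00–11:50, 13:50–15:00, 18:30–19:30.
Eitan free within 08:00–20:00: 08:00–10:30, 13:30–14:40, 14:50–20:00.
Oren ∩ Jun: 08:10–09:00, 09:20–10:10, 11:00–11:50.
Oren ∩ Jun ∩ Kira: 08:10–09:00, 09:20–10:10, 11:00–11:50.
Oren ∩ Jun ∩ Kira ∩ Diego: 08:10–09:00, 09:20–10:00, 11:00–11:50.
Oren ∩ Jun ∩ Kira ∩ Diego ∩ Thandi: 08:10–09:00, 09:20–10:00, 11:00–11:20.
Oren ∩ Jun ∩ Kira ∩ Diego ∩ Thandi ∩ Eitan: 08:10–09:00, 09:20–10:00.
Windows ≥ 40 min: 08:10–09:00, 09:20–10:00.

08:10–09:00, 09:20–10:00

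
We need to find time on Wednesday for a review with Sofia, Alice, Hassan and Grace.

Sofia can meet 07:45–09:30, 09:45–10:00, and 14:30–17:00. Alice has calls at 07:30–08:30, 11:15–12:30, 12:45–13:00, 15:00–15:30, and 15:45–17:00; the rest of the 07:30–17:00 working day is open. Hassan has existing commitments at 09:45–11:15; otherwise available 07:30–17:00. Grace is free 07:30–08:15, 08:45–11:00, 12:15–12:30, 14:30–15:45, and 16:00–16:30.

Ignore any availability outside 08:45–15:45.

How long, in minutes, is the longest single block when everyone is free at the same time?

Alice free within 07:30–17:00: 08:30–11:15, 12:30–12:45, 13:00–15:00, 15:30–15:45.
Hassan free within 07:30–17:00: 07:30–09:45, 11:15–17:00.
Sofia ∩ Alice: 08:30–09:30, 09:45–10:00, 14:30–15:00, 15:30–15:45.
Sofia ∩ Alice ∩ Hassan: 08:30–09:30, 14:30–15:00, 15:30–15:45.
Sofia ∩ Alice ∩ Hassan ∩ Grace: 08:45–09:30, 14:30–15:00, 15:30–15:45.
Restricted to 08:45–15:45: 08:45–09:30, 14:30–15:00, 15:30–15:45.
Common window lengths: 45, 30, 15 min; longest is 45.

45 minutes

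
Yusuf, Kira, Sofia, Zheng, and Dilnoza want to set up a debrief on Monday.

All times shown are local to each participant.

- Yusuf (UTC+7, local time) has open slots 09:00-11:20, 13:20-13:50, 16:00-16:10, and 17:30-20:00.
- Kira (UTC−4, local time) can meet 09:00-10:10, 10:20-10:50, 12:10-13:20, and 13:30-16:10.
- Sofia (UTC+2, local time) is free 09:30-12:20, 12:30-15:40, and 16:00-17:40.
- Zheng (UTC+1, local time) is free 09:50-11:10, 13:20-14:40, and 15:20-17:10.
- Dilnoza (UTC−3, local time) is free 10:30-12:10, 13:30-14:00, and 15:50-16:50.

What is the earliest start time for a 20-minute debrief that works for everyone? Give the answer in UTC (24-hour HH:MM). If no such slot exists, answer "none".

Yusuf → UTC: 02:00–04:20, 06:20–06:50, 09:00–09:10, 10:30–13:00.
Kira → UTC: 13:00–14:10, 14:20–14:50, 16:10–17:20, 17:30–20:10.
Sofia → UTC: 07:30–10:20, 10:30–13:40, 14:00–15:40.
Zheng → UTC: 08:50–10:10, 12:20–13:40, 14:20–16:10.
Dilnoza → UTC: 13:30–15:10, 16:30–17:00, 18:50–19:50.
Yusuf ∩ Kira: (none).
Yusuf ∩ Kira ∩ Sofia: (none).
Yusuf ∩ Kira ∩ Sofia ∩ Zheng: (none).
Yusuf ∩ Kira ∩ Sofia ∩ Zheng ∩ Dilnoza: (none).
Windows ≥ 20 min: (none).

none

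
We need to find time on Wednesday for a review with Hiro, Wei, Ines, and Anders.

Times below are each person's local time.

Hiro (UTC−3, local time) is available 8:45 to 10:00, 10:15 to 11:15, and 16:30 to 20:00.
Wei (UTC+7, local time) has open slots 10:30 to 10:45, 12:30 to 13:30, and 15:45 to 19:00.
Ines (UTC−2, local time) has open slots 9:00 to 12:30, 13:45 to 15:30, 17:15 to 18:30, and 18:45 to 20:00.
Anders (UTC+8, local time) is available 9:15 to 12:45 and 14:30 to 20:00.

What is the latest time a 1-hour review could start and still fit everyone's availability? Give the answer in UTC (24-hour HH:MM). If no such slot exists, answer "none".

Hiro → UTC: 11:45–13:00, 13:15–14:15, 19:30–23:00.
Wei → UTC: 03:30–03:45, 05:30–06:30, 08:45–12:00.
Ines → UTC: 11:00–14:30, 15:45–17:30, 19:15–20:30, 20:45–22:00.
Anders → UTC: 01:15–04:45, 06:30–12:00.
Hiro ∩ Wei: 11:45–12:00.
Hiro ∩ Wei ∩ Ines: 11:45–12:00.
Hiro ∩ Wei ∩ Ines ∩ Anders: 11:45–12:00.
Windows ≥ 60 min: (none).

none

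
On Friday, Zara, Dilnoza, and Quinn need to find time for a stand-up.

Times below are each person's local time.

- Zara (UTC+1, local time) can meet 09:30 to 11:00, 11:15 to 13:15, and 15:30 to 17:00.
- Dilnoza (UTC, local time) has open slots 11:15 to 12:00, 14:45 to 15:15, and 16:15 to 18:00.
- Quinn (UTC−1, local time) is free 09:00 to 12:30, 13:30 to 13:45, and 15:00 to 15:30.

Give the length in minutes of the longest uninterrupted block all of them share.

45 minutes

Zara → UTC: 08:30–10:00, 10:15–12:15, 14:30–16:00.
Dilnoza → UTC: 11:15–12:00, 14:45–15:15, 16:15–18:00.
Quinn → UTC: 10:00–13:30, 14:30–14:45, 16:00–16:30.
Zara ∩ Dilnoza: 11:15–12:00, 14:45–15:15.
Zara ∩ Dilnoza ∩ Quinn: 11:15–12:00.
Single common window of 45 minutes.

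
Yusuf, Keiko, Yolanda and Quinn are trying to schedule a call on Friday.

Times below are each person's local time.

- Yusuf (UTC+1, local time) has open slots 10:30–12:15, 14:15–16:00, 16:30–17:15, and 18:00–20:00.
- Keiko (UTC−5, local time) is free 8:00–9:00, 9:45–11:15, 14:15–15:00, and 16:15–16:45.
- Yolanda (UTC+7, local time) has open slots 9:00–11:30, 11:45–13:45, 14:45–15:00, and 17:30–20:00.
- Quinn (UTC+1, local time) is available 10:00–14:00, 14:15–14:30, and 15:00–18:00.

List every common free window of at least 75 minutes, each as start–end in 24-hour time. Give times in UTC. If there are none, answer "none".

Yusuf → UTC: 09:30–11:15, 13:15–15:00, 15:30–16:15, 17:00–19:00.
Keiko → UTC: 13:00–14:00, 14:45–16:15, 19:15–20:00, 21:15–21:45.
Yolanda → UTC: 02:00–04:30, 04:45–06:45, 07:45–08:00, 10:30–13:00.
Quinn → UTC: 09:00–13:00, 13:15–13:30, 14:00–17:00.
Yusuf ∩ Keiko: 13:15–14:00, 14:45–15:00, 15:30–16:15.
Yusuf ∩ Keiko ∩ Yolanda: (none).
Yusuf ∩ Keiko ∩ Yolanda ∩ Quinn: (none).
Windows ≥ 75 min: (none).

none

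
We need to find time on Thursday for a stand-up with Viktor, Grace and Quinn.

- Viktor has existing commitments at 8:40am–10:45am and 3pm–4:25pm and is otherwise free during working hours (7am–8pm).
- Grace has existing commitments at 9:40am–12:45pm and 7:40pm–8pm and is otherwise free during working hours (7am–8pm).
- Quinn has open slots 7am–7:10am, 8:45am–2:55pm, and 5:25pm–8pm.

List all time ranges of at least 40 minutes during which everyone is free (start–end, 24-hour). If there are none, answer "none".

12:45–14:55, 17:25–19:40

Viktor free within 07:00–20:00: 07:00–08:40, 10:45–15:00, 16:25–20:00.
Grace free within 07:00–20:00: 07:00–09:40, 12:45–19:40.
Viktor ∩ Grace: 07:00–08:40, 12:45–15:00, 16:25–19:40.
Viktor ∩ Grace ∩ Quinn: 07:00–07:10, 12:45–14:55, 17:25–19:40.
Windows ≥ 40 min: 12:45–14:55, 17:25–19:40.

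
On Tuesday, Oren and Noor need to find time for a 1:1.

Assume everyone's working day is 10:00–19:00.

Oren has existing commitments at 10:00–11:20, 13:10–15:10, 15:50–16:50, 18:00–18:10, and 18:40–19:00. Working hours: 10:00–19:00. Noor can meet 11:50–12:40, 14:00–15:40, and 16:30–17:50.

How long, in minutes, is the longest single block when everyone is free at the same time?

60 minutes

Oren free within 10:00–19:00: 11:20–13:10, 15:10–15:50, 16:50–18:00, 18:10–18:40.
Oren ∩ Noor: 11:50–12:40, 15:10–15:40, 16:50–17:50.
Common window lengths: 50, 30, 60 min; longest is 60.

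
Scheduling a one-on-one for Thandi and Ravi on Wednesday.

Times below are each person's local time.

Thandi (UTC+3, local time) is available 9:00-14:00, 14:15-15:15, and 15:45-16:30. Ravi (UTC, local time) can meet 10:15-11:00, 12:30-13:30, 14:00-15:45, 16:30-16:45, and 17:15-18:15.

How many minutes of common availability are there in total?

90 minutes

Thandi → UTC: 06:00–11:00, 11:15–12:15, 12:45–13:30.
Ravi → UTC: 10:15–11:00, 12:30–13:30, 14:00–15:45, 16:30–16:45, 17:15–18:15.
Thandi ∩ Ravi: 10:15–11:00, 12:45–13:30.
Total common minutes: 45 + 45 = 90.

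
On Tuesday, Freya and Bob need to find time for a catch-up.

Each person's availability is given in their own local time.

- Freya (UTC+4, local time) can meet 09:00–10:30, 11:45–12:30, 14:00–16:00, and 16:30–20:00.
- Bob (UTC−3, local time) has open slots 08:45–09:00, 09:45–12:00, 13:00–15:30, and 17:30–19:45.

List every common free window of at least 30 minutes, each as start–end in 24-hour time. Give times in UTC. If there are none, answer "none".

Freya → UTC: 05:00–06:30, 07:45–08:30, 10:00–12:00, 12:30–16:00.
Bob → UTC: 11:45–12:00, 12:45–15:00, 16:00–18:30, 20:30–22:45.
Freya ∩ Bob: 11:45–12:00, 12:45–15:00.
Windows ≥ 30 min: 12:45–15:00.

12:45–15:00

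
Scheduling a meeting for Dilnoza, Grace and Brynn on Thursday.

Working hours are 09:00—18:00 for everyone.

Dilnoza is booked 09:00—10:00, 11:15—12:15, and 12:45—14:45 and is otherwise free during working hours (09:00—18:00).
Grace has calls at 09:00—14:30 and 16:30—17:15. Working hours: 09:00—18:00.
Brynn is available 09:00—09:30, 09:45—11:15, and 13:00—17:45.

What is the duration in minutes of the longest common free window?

105 minutes

Dilnoza free within 09:00–18:00: 10:00–11:15, 12:15–12:45, 14:45–18:00.
Grace free within 09:00–18:00: 14:30–16:30, 17:15–18:00.
Dilnoza ∩ Grace: 14:45–16:30, 17:15–18:00.
Dilnoza ∩ Grace ∩ Brynn: 14:45–16:30, 17:15–17:45.
Common window lengths: 105, 30 min; longest is 105.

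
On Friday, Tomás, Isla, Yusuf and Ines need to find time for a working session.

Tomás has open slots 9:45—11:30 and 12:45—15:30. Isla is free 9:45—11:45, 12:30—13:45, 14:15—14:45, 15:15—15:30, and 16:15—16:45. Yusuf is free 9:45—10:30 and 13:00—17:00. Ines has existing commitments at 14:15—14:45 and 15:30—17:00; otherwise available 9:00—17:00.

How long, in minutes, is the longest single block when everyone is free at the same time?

Ines free within 09:00–17:00: 09:00–14:15, 14:45–15:30.
Tomás ∩ Isla: 09:45–11:30, 12:45–13:45, 14:15–14:45, 15:15–15:30.
Tomás ∩ Isla ∩ Yusuf: 09:45–10:30, 13:00–13:45, 14:15–14:45, 15:15–15:30.
Tomás ∩ Isla ∩ Yusuf ∩ Ines: 09:45–10:30, 13:00–13:45, 15:15–15:30.
Common window lengths: 45, 45, 15 min; longest is 45.

45 minutes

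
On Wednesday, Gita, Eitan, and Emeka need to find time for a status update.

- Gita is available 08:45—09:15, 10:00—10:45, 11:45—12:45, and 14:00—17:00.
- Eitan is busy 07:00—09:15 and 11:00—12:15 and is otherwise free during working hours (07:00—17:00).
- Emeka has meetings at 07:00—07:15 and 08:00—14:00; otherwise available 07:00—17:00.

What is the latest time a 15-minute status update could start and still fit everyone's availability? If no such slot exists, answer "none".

Eitan free within 07:00–17:00: 09:15–11:00, 12:15–17:00.
Emeka free within 07:00–17:00: 07:15–08:00, 14:00–17:00.
Gita ∩ Eitan: 10:00–10:45, 12:15–12:45, 14:00–17:00.
Gita ∩ Eitan ∩ Emeka: 14:00–17:00.
Windows ≥ 15 min: 14:00–17:00.
Latest start in the last window 14:00–17:00 is 17:00 − 15 min = 16:45.

16:45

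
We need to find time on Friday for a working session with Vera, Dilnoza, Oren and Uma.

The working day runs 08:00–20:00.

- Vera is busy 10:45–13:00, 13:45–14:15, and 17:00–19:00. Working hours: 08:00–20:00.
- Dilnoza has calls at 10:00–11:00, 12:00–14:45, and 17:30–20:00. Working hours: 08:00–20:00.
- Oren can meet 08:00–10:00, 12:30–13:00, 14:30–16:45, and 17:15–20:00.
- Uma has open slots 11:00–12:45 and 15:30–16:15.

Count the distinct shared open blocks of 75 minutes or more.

Vera free within 08:00–20:00: 08:00–10:45, 13:00–13:45, 14:15–17:00, 19:00–20:00.
Dilnoza free within 08:00–20:00: 08:00–10:00, 11:00–12:00, 14:45–17:30.
Vera ∩ Dilnoza: 08:00–10:00, 14:45–17:00.
Vera ∩ Dilnoza ∩ Oren: 08:00–10:00, 14:45–16:45.
Vera ∩ Dilnoza ∩ Oren ∩ Uma: 15:30–16:15.
Windows ≥ 75 min: (none).
That's 0 windows.

0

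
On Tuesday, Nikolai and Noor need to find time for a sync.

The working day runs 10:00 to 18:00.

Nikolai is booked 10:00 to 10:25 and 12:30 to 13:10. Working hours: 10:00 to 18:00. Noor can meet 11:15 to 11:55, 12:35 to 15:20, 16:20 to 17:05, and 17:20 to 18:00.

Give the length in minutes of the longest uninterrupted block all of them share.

Nikolai free within 10:00–18:00: 10:25–12:30, 13:10–18:00.
Nikolai ∩ Noor: 11:15–11:55, 13:10–15:20, 16:20–17:05, 17:20–18:00.
Common window lengths: 40, 130, 45, 40 min; longest is 130.

130 minutes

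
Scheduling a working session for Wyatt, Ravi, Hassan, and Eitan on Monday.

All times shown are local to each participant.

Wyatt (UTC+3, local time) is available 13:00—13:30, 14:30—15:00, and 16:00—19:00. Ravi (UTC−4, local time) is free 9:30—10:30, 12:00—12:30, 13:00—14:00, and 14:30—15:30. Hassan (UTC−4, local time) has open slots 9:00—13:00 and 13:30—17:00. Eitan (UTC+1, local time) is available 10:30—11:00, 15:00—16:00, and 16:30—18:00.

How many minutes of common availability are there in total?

30 minutes

Wyatt → UTC: 10:00–10:30, 11:30–12:00, 13:00–16:00.
Ravi → UTC: 13:30–14:30, 16:00–16:30, 17:00–18:00, 18:30–19:30.
Hassan → UTC: 13:00–17:00, 17:30–21:00.
Eitan → UTC: 09:30–10:00, 14:00–15:00, 15:30–17:00.
Wyatt ∩ Ravi: 13:30–14:30.
Wyatt ∩ Ravi ∩ Hassan: 13:30–14:30.
Wyatt ∩ Ravi ∩ Hassan ∩ Eitan: 14:00–14:30.
Total common minutes: 30.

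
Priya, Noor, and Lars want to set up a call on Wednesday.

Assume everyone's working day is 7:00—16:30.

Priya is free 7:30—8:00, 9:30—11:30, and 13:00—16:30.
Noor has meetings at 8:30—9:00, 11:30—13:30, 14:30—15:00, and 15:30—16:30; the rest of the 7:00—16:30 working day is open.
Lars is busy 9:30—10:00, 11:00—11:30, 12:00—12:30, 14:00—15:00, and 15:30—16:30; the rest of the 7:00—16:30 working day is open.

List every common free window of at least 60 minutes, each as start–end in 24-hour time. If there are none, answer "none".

10:00–11:00

Noor free within 07:00–16:30: 07:00–08:30, 09:00–11:30, 13:30–14:30, 15:00–15:30.
Lars free within 07:00–16:30: 07:00–09:30, 10:00–11:00, 11:30–12:00, 12:30–14:00, 15:00–15:30.
Priya ∩ Noor: 07:30–08:00, 09:30–11:30, 13:30–14:30, 15:00–15:30.
Priya ∩ Noor ∩ Lars: 07:30–08:00, 10:00–11:00, 13:30–14:00, 15:00–15:30.
Windows ≥ 60 min: 10:00–11:00.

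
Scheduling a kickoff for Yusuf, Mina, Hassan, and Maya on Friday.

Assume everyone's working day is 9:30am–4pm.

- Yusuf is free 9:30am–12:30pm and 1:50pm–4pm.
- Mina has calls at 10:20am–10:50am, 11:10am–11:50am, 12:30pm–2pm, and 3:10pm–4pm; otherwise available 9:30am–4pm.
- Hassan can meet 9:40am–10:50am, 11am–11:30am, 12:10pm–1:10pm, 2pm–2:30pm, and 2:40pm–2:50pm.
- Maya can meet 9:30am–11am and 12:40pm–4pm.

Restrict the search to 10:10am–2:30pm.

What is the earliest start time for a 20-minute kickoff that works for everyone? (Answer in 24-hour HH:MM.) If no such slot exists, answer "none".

14:00

Mina free within 09:30–16:00: 09:30–10:20, 10:50–11:10, 11:50–12:30, 14:00–15:10.
Yusuf ∩ Mina: 09:30–10:20, 10:50–11:10, 11:50–12:30, 14:00–15:10.
Yusuf ∩ Mina ∩ Hassan: 09:40–10:20, 11:00–11:10, 12:10–12:30, 14:00–14:30, 14:40–14:50.
Yusuf ∩ Mina ∩ Hassan ∩ Maya: 09:40–10:20, 14:00–14:30, 14:40–14:50.
Restricted to 10:10–14:30: 10:10–10:20, 14:00–14:30.
Windows ≥ 20 min: 14:00–14:30.
Earliest such window starts at 14:00.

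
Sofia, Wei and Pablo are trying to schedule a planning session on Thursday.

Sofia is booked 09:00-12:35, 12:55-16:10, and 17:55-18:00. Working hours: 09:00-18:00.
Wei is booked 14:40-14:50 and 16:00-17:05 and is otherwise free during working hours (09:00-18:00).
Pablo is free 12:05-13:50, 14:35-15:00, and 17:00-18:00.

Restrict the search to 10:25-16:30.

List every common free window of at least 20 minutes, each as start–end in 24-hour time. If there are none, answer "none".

Sofia free within 09:00–18:00: 12:35–12:55, 16:10–17:55.
Wei free within 09:00–18:00: 09:00–14:40, 14:50–16:00, 17:05–18:00.
Sofia ∩ Wei: 12:35–12:55, 17:05–17:55.
Sofia ∩ Wei ∩ Pablo: 12:35–12:55, 17:05–17:55.
Restricted to 10:25–16:30: 12:35–12:55.
Windows ≥ 20 min: 12:35–12:55.

12:35–12:55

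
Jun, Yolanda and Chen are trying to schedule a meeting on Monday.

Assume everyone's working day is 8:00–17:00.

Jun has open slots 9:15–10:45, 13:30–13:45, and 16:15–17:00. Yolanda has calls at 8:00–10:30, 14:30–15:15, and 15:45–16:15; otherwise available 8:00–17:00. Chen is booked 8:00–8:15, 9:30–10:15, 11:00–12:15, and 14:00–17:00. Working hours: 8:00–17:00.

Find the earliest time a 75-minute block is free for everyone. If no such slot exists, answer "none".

Yolanda free within 08:00–17:00: 10:30–14:30, 15:15–15:45, 16:15–17:00.
Chen free within 08:00–17:00: 08:15–09:30, 10:15–11:00, 12:15–14:00.
Jun ∩ Yolanda: 10:30–10:45, 13:30–13:45, 16:15–17:00.
Jun ∩ Yolanda ∩ Chen: 10:30–10:45, 13:30–13:45.
Windows ≥ 75 min: (none).

none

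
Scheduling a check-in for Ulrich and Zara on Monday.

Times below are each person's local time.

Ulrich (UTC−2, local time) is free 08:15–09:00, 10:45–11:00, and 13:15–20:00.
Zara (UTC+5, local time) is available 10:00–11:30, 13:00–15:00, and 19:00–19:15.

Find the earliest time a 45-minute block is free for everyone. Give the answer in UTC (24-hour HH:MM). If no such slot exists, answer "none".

Ulrich → UTC: 10:15–11:00, 12:45–13:00, 15:15–22:00.
Zara → UTC: 05:00–06:30, 08:00–10:00, 14:00–14:15.
Ulrich ∩ Zara: (none).
Windows ≥ 45 min: (none).

none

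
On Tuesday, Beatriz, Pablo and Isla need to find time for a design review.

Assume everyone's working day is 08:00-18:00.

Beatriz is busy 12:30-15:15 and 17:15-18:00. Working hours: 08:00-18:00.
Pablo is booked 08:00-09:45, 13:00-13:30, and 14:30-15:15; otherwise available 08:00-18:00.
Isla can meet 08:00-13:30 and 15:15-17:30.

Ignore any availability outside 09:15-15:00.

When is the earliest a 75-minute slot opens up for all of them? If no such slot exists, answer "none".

Beatriz free within 08:00–18:00: 08:00–12:30, 15:15–17:15.
Pablo free within 08:00–18:00: 09:45–13:00, 13:30–14:30, 15:15–18:00.
Beatriz ∩ Pablo: 09:45–12:30, 15:15–17:15.
Beatriz ∩ Pablo ∩ Isla: 09:45–12:30, 15:15–17:15.
Restricted to 09:15–15:00: 09:45–12:30.
Windows ≥ 75 min: 09:45–12:30.
Earliest such window starts at 09:45.

09:45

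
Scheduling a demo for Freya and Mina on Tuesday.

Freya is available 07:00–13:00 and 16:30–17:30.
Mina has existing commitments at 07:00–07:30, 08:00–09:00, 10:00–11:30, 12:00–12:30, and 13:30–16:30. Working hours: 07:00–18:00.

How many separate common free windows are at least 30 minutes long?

5

Mina free within 07:00–18:00: 07:30–08:00, 09:00–10:00, 11:30–12:00, 12:30–13:30, 16:30–18:00.
Freya ∩ Mina: 07:30–08:00, 09:00–10:00, 11:30–12:00, 12:30–13:00, 16:30–17:30.
Windows ≥ 30 min: 07:30–08:00, 09:00–10:00, 11:30–12:00, 12:30–13:00, 16:30–17:30.
That's 5 windows.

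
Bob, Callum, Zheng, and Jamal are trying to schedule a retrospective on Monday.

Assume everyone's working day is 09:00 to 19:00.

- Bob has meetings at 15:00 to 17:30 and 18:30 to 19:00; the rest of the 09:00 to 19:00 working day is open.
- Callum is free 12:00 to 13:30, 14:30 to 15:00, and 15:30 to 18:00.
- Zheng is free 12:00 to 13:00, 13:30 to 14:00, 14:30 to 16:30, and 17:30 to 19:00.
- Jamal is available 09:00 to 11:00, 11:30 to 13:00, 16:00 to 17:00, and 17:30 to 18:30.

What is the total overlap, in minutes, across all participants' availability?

90 minutes

Bob free within 09:00–19:00: 09:00–15:00, 17:30–18:30.
Bob ∩ Callum: 12:00–13:30, 14:30–15:00, 17:30–18:00.
Bob ∩ Callum ∩ Zheng: 12:00–13:00, 14:30–15:00, 17:30–18:00.
Bob ∩ Callum ∩ Zheng ∩ Jamal: 12:00–13:00, 17:30–18:00.
Total common minutes: 60 + 30 = 90.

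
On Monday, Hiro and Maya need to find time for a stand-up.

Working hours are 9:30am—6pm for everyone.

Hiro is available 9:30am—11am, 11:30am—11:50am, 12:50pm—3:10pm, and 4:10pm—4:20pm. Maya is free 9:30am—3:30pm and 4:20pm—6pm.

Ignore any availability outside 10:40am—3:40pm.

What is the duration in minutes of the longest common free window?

Hiro ∩ Maya: 09:30–11:00, 11:30–11:50, 12:50–15:10.
Restricted to 10:40–15:40: 10:40–11:00, 11:30–11:50, 12:50–15:10.
Common window lengths: 20, 20, 140 min; longest is 140.

140 minutes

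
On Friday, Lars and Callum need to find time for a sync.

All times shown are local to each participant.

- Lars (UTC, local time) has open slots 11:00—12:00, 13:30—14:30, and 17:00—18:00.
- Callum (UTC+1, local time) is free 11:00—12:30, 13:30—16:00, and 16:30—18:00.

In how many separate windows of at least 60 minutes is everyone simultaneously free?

Lars → UTC: 11:00–12:00, 13:30–14:30, 17:00–18:00.
Callum → UTC: 10:00–11:30, 12:30–15:00, 15:30–17:00.
Lars ∩ Callum: 11:00–11:30, 13:30–14:30.
Windows ≥ 60 min: 13:30–14:30.
That's 1 window.

1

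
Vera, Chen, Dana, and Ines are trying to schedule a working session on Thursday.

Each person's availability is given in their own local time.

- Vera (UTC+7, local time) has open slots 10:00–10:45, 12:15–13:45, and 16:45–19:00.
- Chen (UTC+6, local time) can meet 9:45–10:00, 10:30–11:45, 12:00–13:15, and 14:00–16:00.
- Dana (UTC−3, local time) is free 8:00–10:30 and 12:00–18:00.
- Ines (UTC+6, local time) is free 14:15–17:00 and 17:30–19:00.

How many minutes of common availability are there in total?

Vera → UTC: 03:00–03:45, 05:15–06:45, 09:45–12:00.
Chen → UTC: 03:45–04:00, 04:30–05:45, 06:00–07:15, 08:00–10:00.
Dana → UTC: 11:00–13:30, 15:00–21:00.
Ines → UTC: 08:15–11:00, 11:30–13:00.
Vera ∩ Chen: 05:15–05:45, 06:00–06:45, 09:45–10:00.
Vera ∩ Chen ∩ Dana: (none).
Vera ∩ Chen ∩ Dana ∩ Ines: (none).
Total common minutes: 0.

0 minutes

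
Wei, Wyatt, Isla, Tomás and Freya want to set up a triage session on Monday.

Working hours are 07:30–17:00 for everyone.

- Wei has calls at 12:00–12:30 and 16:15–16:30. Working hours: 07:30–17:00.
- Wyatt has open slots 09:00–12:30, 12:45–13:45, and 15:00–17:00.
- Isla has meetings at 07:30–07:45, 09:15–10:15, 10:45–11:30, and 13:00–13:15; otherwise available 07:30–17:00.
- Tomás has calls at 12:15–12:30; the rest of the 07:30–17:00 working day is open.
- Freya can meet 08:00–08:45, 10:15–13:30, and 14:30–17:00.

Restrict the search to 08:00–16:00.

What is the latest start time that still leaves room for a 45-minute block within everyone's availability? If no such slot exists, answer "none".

Wei free within 07:30–17:00: 07:30–12:00, 12:30–16:15, 16:30–17:00.
Isla free within 07:30–17:00: 07:45–09:15, 10:15–10:45, 11:30–13:00, 13:15–17:00.
Tomás free within 07:30–17:00: 07:30–12:15, 12:30–17:00.
Wei ∩ Wyatt: 09:00–12:00, 12:45–13:45, 15:00–16:15, 16:30–17:00.
Wei ∩ Wyatt ∩ Isla: 09:00–09:15, 10:15–10:45, 11:30–12:00, 12:45–13:00, 13:15–13:45, 15:00–16:15, 16:30–17:00.
Wei ∩ Wyatt ∩ Isla ∩ Tomás: 09:00–09:15, 10:15–10:45, 11:30–12:00, 12:45–13:00, 13:15–13:45, 15:00–16:15, 16:30–17:00.
Wei ∩ Wyatt ∩ Isla ∩ Tomás ∩ Freya: 10:15–10:45, 11:30–12:00, 12:45–13:00, 13:15–13:30, 15:00–16:15, 16:30–17:00.
Restricted to 08:00–16:00: 10:15–10:45, 11:30–12:00, 12:45–13:00, 13:15–13:30, 15:00–16:00.
Windows ≥ 45 min: 15:00–16:00.
Latest start in the last window 15:00–16:00 is 16:00 − 45 min = 15:15.

15:15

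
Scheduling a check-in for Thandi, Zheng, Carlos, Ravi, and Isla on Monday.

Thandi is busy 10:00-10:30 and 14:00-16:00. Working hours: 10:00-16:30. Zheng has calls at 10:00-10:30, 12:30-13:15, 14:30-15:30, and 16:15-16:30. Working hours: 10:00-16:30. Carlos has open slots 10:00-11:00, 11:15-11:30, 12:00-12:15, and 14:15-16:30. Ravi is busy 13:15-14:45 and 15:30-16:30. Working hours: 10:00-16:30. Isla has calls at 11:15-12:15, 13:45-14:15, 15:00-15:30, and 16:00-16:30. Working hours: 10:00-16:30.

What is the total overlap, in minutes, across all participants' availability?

30 minutes

Thandi free within 10:00–16:30: 10:30–14:00, 16:00–16:30.
Zheng free within 10:00–16:30: 10:30–12:30, 13:15–14:30, 15:30–16:15.
Ravi free within 10:00–16:30: 10:00–13:15, 14:45–15:30.
Isla free within 10:00–16:30: 10:00–11:15, 12:15–13:45, 14:15–15:00, 15:30–16:00.
Thandi ∩ Zheng: 10:30–12:30, 13:15–14:00, 16:00–16:15.
Thandi ∩ Zheng ∩ Carlos: 10:30–11:00, 11:15–11:30, 12:00–12:15, 16:00–16:15.
Thandi ∩ Zheng ∩ Carlos ∩ Ravi: 10:30–11:00, 11:15–11:30, 12:00–12:15.
Thandi ∩ Zheng ∩ Carlos ∩ Ravi ∩ Isla: 10:30–11:00.
Total common minutes: 30.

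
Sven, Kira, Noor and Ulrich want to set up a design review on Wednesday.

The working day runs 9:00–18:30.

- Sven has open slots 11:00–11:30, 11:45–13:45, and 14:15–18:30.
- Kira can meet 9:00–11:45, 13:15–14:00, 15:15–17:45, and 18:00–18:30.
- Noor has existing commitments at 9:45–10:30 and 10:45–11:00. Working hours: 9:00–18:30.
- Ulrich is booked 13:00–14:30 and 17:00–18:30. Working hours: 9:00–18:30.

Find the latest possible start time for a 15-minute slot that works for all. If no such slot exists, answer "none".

16:45

Noor free within 09:00–18:30: 09:00–09:45, 10:30–10:45, 11:00–18:30.
Ulrich free within 09:00–18:30: 09:00–13:00, 14:30–17:00.
Sven ∩ Kira: 11:00–11:30, 13:15–13:45, 15:15–17:45, 18:00–18:30.
Sven ∩ Kira ∩ Noor: 11:00–11:30, 13:15–13:45, 15:15–17:45, 18:00–18:30.
Sven ∩ Kira ∩ Noor ∩ Ulrich: 11:00–11:30, 15:15–17:00.
Windows ≥ 15 min: 11:00–11:30, 15:15–17:00.
Latest start in the last window 15:15–17:00 is 17:00 − 15 min = 16:45.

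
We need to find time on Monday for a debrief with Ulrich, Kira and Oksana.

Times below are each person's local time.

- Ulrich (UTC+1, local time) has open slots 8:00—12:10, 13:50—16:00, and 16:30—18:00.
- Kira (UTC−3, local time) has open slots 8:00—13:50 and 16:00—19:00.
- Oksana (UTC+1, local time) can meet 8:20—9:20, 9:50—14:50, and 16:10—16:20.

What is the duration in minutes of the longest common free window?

Ulrich → UTC: 07:00–11:10, 12:50–15:00, 15:30–17:00.
Kira → UTC: 11:00–16:50, 19:00–22:00.
Oksana → UTC: 07:20–08:20, 08:50–13:50, 15:10–15:20.
Ulrich ∩ Kira: 11:00–11:10, 12:50–15:00, 15:30–16:50.
Ulrich ∩ Kira ∩ Oksana: 11:00–11:10, 12:50–13:50.
Common window lengths: 10, 60 min; longest is 60.

60 minutes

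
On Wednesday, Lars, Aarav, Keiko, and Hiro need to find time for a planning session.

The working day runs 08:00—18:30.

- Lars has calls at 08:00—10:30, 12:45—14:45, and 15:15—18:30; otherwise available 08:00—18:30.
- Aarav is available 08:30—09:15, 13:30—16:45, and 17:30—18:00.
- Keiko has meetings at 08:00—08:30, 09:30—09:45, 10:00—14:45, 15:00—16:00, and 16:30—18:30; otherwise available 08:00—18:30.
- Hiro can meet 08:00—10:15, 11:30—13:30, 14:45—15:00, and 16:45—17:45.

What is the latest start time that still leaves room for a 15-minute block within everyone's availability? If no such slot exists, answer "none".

Lars free within 08:00–18:30: 10:30–12:45, 14:45–15:15.
Keiko free within 08:00–18:30: 08:30–09:30, 09:45–10:00, 14:45–15:00, 16:00–16:30.
Lars ∩ Aarav: 14:45–15:15.
Lars ∩ Aarav ∩ Keiko: 14:45–15:00.
Lars ∩ Aarav ∩ Keiko ∩ Hiro: 14:45–15:00.
Windows ≥ 15 min: 14:45–15:00.
Latest start in the last window 14:45–15:00 is 15:00 − 15 min = 14:45.

14:45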